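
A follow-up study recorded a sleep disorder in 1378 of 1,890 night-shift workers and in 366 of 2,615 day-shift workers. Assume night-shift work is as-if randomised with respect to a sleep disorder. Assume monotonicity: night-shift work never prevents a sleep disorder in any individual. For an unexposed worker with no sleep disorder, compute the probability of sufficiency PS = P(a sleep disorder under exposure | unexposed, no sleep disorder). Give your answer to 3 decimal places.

p₁ = P(outcome | exposed) = 1378/1890 = 0.7291
p₀ = P(outcome | unexposed) = 366/2615 = 0.13996
Under exogeneity and monotonicity, PS = (p₁ − p₀) / (1 − p₀).
PS = (0.7291 − 0.13996) / (1 − 0.13996) = 0.58914 / 0.86004 ≈ 0.6850

PS ≈ 0.685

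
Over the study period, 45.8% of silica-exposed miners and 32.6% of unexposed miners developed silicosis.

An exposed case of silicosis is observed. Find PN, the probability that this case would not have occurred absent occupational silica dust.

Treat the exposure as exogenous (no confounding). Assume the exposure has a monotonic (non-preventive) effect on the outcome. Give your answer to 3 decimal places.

PN ≈ 0.288

p₁ = 0.458, p₀ = 0.326.
Under exogeneity and monotonicity, PN = (p₁ − p₀) / p₁.
PN = (0.458 − 0.326) / 0.458 = 0.132 / 0.458 ≈ 0.2882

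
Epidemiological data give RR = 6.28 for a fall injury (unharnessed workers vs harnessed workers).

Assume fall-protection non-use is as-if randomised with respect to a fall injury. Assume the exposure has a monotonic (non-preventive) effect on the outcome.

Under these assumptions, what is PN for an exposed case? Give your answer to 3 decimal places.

Under exogeneity and monotonicity, PN = (RR − 1) / RR = 1 − 1/RR.
PN = (6.28 − 1) / 6.28 = 5.28 / 6.28 ≈ 0.8408

PN ≈ 0.841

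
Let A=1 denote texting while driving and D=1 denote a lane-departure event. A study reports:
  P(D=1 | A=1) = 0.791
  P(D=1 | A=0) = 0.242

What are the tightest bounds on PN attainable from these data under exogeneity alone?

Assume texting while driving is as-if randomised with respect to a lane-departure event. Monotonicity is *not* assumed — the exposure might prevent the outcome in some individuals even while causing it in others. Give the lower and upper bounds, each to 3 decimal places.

Let p₁ = 0.791, p₀ = 0.242.
Under exogeneity alone the bounds on PN are max{0,(p₁−p₀)/p₁} ≤ PN ≤ min{1,(1−p₀)/p₁}.
  lower = (p₁ − p₀)/p₁ = 0.549 / 0.791 ≈ 0.6941
  upper = min{1, (1 − p₀)/p₁} = 0.758 / 0.791 ≈ 0.9583

0.694 ≤ PN ≤ 0.958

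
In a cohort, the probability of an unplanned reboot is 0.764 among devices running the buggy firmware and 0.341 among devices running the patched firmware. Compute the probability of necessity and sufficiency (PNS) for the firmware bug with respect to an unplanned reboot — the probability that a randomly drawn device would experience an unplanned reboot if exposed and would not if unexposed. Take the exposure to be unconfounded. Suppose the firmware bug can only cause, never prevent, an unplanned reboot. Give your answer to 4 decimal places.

Let p₁ = 0.764, p₀ = 0.341.
Under exogeneity and monotonicity, PNS = p₁ − p₀.
PNS = 0.764 − 0.341 = 0.423

PNS ≈ 0.4230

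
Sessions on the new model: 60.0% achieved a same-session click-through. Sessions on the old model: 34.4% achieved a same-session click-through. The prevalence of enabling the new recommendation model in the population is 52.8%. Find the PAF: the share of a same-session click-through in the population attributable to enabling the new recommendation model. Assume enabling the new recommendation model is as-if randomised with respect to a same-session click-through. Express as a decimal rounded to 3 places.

p₁ = 0.6, p₀ = 0.344.
Overall risk P(Y=1) = π·p₁ + (1−π)·p₀ = 0.528×0.6 + 0.472×0.344 = 0.47917.
Under exogeneity, PAF = [P(Y=1) − p₀] / P(Y=1).
PAF = (0.47917 − 0.344) / 0.47917 ≈ 0.2821

PAF ≈ 0.282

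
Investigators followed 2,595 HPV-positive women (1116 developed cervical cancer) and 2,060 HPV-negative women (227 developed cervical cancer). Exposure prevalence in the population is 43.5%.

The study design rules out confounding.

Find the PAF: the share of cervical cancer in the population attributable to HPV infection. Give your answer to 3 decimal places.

PAF ≈ 0.558

p₁ = P(outcome | exposed) = 1116/2595 = 0.43006
p₀ = P(outcome | unexposed) = 227/2060 = 0.11019
Overall risk P(Y=1) = π·p₁ + (1−π)·p₀ = 0.435×0.43006 + 0.565×0.11019 = 0.24933.
Under exogeneity, PAF = [P(Y=1) − p₀] / P(Y=1).
PAF = (0.24933 − 0.11019) / 0.24933 ≈ 0.5580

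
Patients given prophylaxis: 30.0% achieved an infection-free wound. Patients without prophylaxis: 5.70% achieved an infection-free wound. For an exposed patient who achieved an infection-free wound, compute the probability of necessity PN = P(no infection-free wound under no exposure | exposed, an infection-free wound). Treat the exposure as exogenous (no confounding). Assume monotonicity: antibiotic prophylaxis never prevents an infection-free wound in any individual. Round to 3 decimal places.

p₁ = 0.3, p₀ = 0.057.
Under exogeneity and monotonicity, PN = (p₁ − p₀) / p₁.
PN = (0.3 − 0.057) / 0.3 = 0.243 / 0.3 ≈ 0.8100

PN ≈ 0.810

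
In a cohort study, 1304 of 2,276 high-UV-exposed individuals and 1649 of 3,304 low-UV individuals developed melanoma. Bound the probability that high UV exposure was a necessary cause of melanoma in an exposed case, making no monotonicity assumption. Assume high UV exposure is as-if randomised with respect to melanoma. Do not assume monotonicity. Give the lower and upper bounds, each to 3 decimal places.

0.129 ≤ PN ≤ 0.874

p₁ = P(outcome | exposed) = 1304/2276 = 0.57293
p₀ = P(outcome | unexposed) = 1649/3304 = 0.49909
Under exogeneity alone the bounds on PN are max{0,(p₁−p₀)/p₁} ≤ PN ≤ min{1,(1−p₀)/p₁}.
  lower = (p₁ − p₀)/p₁ = 0.073843 / 0.57293 ≈ 0.1289
  upper = min{1, (1 − p₀)/p₁} = 0.50091 / 0.57293 ≈ 0.8743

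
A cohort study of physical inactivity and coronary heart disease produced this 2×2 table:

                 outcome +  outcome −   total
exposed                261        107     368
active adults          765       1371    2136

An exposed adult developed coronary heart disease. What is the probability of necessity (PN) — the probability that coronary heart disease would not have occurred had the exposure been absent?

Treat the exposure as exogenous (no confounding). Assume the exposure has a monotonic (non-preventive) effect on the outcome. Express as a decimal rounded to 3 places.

p₁ = P(outcome | exposed) = 261/368 = 0.70924
p₀ = P(outcome | unexposed) = 765/2136 = 0.35815
Under exogeneity and monotonicity, PN = (p₁ − p₀) / p₁.
PN = (0.70924 − 0.35815) / 0.70924 = 0.35109 / 0.70924 ≈ 0.4950

PN ≈ 0.495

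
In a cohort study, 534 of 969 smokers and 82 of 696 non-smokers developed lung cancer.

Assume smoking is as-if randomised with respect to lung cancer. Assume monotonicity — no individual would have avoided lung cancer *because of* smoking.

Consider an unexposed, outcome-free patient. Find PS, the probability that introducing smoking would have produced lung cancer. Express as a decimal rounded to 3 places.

PS ≈ 0.491

p₁ = P(outcome | exposed) = 534/969 = 0.55108
p₀ = P(outcome | unexposed) = 82/696 = 0.11782
Under exogeneity and monotonicity, PS = (p₁ − p₀) / (1 − p₀).
PS = (0.55108 − 0.11782) / (1 − 0.11782) = 0.43327 / 0.88218 ≈ 0.4911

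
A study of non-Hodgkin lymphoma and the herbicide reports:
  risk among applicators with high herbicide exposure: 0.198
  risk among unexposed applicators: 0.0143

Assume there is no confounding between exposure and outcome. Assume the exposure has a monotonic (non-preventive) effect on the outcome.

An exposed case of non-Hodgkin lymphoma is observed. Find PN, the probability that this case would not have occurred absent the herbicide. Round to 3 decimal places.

Let p₁ = 0.198, p₀ = 0.0143.
Under exogeneity and monotonicity, PN = (p₁ − p₀) / p₁.
PN = (0.198 − 0.0143) / 0.198 = 0.1837 / 0.198 ≈ 0.9278

PN ≈ 0.928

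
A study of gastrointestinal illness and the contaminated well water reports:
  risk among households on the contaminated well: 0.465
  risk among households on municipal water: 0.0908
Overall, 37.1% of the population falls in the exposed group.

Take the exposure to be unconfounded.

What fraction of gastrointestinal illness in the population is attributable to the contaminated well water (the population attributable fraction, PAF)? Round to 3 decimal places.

Let p₁ = 0.465, p₀ = 0.0908.
Overall risk P(Y=1) = π·p₁ + (1−π)·p₀ = 0.371×0.465 + 0.629×0.0908 = 0.22963.
Under exogeneity, PAF = [P(Y=1) − p₀] / P(Y=1).
PAF = (0.22963 − 0.0908) / 0.22963 ≈ 0.6046

PAF ≈ 0.605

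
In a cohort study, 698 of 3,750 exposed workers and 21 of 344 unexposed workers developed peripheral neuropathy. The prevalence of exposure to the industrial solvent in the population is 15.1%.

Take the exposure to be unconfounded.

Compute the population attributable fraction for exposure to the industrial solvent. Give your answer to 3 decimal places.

p₁ = P(outcome | exposed) = 698/3750 = 0.18613
p₀ = P(outcome | unexposed) = 21/344 = 0.061047
Overall risk P(Y=1) = π·p₁ + (1−π)·p₀ = 0.151×0.18613 + 0.849×0.061047 = 0.079935.
Under exogeneity, PAF = [P(Y=1) − p₀] / P(Y=1).
PAF = (0.079935 − 0.061047) / 0.079935 ≈ 0.2363

PAF ≈ 0.236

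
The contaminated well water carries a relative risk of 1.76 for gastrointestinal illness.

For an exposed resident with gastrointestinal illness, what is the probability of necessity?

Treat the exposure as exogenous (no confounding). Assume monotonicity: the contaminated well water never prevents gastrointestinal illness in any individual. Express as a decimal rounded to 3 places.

PN ≈ 0.432

Under exogeneity and monotonicity, PN = (RR − 1) / RR = 1 − 1/RR.
PN = (1.76 − 1) / 1.76 = 0.76 / 1.76 ≈ 0.4318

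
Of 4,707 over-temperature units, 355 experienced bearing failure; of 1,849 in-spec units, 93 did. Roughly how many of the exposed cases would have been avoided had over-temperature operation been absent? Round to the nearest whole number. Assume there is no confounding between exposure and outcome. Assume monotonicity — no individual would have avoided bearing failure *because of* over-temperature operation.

p₁ = P(outcome | exposed) = 355/4707 = 0.07542
p₀ = P(outcome | unexposed) = 93/1849 = 0.050297
PN = (p₁ − p₀)/p₁ = (0.07542 − 0.050297) / 0.07542 ≈ 0.33310.
Attributable cases ≈ PN × (exposed cases) = 0.33310 × 355 ≈ 118.25.

about 118 cases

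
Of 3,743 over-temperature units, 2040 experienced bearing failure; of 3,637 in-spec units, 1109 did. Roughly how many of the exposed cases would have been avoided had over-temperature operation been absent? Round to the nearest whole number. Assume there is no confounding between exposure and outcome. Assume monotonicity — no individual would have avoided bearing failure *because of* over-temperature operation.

about 899 cases

p₁ = P(outcome | exposed) = 2040/3743 = 0.54502
p₀ = P(outcome | unexposed) = 1109/3637 = 0.30492
PN = (p₁ − p₀)/p₁ = (0.54502 − 0.30492) / 0.54502 ≈ 0.44053.
Attributable cases ≈ PN × (exposed cases) = 0.44053 × 2040 ≈ 898.68.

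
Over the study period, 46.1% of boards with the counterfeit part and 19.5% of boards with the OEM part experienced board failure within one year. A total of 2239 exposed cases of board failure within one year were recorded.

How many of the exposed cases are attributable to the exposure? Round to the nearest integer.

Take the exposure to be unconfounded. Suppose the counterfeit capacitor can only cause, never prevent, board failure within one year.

about 1292 cases

p₁ = 0.461, p₀ = 0.195.
PN = (p₁ − p₀)/p₁ = (0.461 − 0.195) / 0.461 ≈ 0.57701.
Attributable cases ≈ PN × (exposed cases) = 0.57701 × 2239 ≈ 1291.92.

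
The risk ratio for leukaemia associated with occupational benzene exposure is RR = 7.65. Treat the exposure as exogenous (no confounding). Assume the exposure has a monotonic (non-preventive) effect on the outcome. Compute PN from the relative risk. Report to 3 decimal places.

Under exogeneity and monotonicity, PN = (RR − 1) / RR = 1 − 1/RR.
PN = (7.65 − 1) / 7.65 = 6.65 / 7.65 ≈ 0.8693

PN ≈ 0.869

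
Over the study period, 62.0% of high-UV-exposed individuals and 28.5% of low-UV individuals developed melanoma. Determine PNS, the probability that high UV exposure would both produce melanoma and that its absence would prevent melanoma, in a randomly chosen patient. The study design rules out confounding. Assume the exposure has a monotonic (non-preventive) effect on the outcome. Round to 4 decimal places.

p₁ = 0.62, p₀ = 0.285.
Under exogeneity and monotonicity, PNS = p₁ − p₀.
PNS = 0.62 − 0.285 = 0.335

PNS ≈ 0.3350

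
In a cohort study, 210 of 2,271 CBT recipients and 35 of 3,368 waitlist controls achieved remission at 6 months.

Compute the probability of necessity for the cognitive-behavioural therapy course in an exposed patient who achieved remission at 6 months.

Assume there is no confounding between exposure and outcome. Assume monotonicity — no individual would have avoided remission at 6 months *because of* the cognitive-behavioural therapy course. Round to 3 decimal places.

p₁ = P(outcome | exposed) = 210/2271 = 0.09247
p₀ = P(outcome | unexposed) = 35/3368 = 0.010392
Under exogeneity and monotonicity, PN = (p₁ − p₀) / p₁.
PN = (0.09247 − 0.010392) / 0.09247 = 0.082078 / 0.09247 ≈ 0.8876

PN ≈ 0.888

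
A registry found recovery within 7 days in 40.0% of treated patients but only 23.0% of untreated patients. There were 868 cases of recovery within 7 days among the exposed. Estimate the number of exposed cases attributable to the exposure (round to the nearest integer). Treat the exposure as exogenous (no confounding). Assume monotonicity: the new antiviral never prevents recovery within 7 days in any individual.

about 369 cases

p₁ = 0.4, p₀ = 0.23.
PN = (p₁ − p₀)/p₁ = (0.4 − 0.23) / 0.4 ≈ 0.42500.
Attributable cases ≈ PN × (exposed cases) = 0.42500 × 868 ≈ 368.90.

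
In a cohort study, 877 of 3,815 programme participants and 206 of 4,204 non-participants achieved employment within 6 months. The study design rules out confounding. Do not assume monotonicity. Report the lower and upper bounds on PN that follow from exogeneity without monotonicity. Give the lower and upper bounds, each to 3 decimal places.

0.787 ≤ PN ≤ 1.000

p₁ = P(outcome | exposed) = 877/3815 = 0.22988
p₀ = P(outcome | unexposed) = 206/4204 = 0.049001
Under exogeneity alone the bounds on PN are max{0,(p₁−p₀)/p₁} ≤ PN ≤ min{1,(1−p₀)/p₁}.
  lower = (p₁ − p₀)/p₁ = 0.18088 / 0.22988 ≈ 0.7868
  upper = min{1, (1 − p₀)/p₁} = 0.951 / 0.22988 ≈ 4.1369 → capped at 1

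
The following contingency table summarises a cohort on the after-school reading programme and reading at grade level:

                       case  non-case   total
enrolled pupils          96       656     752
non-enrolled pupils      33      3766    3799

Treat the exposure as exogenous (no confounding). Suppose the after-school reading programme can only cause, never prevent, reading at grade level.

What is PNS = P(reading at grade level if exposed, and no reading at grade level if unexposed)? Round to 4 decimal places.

p₁ = P(outcome | exposed) = 96/752 = 0.12766
p₀ = P(outcome | unexposed) = 33/3799 = 0.0086865
Under exogeneity and monotonicity, PNS = p₁ − p₀.
PNS = 0.12766 − 0.0086865 = 0.11897

PNS ≈ 0.1190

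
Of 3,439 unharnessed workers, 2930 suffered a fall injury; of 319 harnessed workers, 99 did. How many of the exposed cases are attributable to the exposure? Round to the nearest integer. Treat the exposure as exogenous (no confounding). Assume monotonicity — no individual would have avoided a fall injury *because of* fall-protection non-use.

p₁ = P(outcome | exposed) = 2930/3439 = 0.85199
p₀ = P(outcome | unexposed) = 99/319 = 0.31034
PN = (p₁ − p₀)/p₁ = (0.85199 − 0.31034) / 0.85199 ≈ 0.63574.
Attributable cases ≈ PN × (exposed cases) = 0.63574 × 2930 ≈ 1862.72.

about 1863 cases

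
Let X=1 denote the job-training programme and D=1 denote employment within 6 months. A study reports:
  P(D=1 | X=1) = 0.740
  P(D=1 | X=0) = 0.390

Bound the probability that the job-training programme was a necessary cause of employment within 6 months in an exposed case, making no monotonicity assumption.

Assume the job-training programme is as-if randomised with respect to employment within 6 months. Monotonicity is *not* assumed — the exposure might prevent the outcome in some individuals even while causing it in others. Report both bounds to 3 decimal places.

Let p₁ = 0.74, p₀ = 0.39.
Under exogeneity alone the bounds on PN are max{0,(p₁−p₀)/p₁} ≤ PN ≤ min{1,(1−p₀)/p₁}.
  lower = (p₁ − p₀)/p₁ = 0.35 / 0.74 ≈ 0.4730
  upper = min{1, (1 − p₀)/p₁} = 0.61 / 0.74 ≈ 0.8243

0.473 ≤ PN ≤ 0.824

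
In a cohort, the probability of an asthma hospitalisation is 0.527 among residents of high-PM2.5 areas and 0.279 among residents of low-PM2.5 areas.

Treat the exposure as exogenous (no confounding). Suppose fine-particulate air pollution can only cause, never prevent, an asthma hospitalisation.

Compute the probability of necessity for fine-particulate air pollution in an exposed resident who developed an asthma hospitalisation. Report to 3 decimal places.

Let p₁ = 0.527, p₀ = 0.279.
Under exogeneity and monotonicity, PN = (p₁ − p₀) / p₁.
PN = (0.527 − 0.279) / 0.527 = 0.248 / 0.527 ≈ 0.4706

PN ≈ 0.471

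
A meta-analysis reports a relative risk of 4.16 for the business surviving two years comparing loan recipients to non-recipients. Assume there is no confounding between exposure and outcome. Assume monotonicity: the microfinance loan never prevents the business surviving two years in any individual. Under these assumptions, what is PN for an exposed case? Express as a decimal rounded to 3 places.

PN ≈ 0.760

Under exogeneity and monotonicity, PN = (RR − 1) / RR = 1 − 1/RR.
PN = (4.16 − 1) / 4.16 = 3.16 / 4.16 ≈ 0.7596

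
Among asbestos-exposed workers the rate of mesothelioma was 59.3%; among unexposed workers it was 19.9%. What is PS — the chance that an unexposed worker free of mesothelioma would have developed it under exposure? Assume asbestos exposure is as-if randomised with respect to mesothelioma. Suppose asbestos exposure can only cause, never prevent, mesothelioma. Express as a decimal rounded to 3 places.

p₁ = 0.593, p₀ = 0.199.
Under exogeneity and monotonicity, PS = (p₁ − p₀) / (1 − p₀).
PS = (0.593 − 0.199) / (1 − 0.199) = 0.394 / 0.801 ≈ 0.4919

PS ≈ 0.492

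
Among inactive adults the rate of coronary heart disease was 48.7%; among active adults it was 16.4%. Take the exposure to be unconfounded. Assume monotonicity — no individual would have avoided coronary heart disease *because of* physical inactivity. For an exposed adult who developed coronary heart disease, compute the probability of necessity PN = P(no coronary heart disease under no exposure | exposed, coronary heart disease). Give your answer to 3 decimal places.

p₁ = 0.487, p₀ = 0.164.
Under exogeneity and monotonicity, PN = (p₁ − p₀) / p₁.
PN = (0.487 − 0.164) / 0.487 = 0.323 / 0.487 ≈ 0.6632

PN ≈ 0.663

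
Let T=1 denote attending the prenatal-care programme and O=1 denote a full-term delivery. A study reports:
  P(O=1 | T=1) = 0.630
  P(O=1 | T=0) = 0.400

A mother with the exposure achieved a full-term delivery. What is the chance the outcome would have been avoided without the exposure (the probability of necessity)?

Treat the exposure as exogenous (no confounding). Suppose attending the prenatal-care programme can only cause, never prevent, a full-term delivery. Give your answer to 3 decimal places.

Let p₁ = 0.63, p₀ = 0.4.
Under exogeneity and monotonicity, PN = (p₁ − p₀) / p₁.
PN = (0.63 − 0.4) / 0.63 = 0.23 / 0.63 ≈ 0.3651

PN ≈ 0.365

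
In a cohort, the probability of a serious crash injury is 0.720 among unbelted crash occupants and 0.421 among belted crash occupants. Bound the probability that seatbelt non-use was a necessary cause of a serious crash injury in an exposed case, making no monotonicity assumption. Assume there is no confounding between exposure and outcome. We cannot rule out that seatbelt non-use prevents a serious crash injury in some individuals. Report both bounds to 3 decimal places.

0.415 ≤ PN ≤ 0.804

Let p₁ = 0.72, p₀ = 0.421.
Under exogeneity alone the bounds on PN are max{0,(p₁−p₀)/p₁} ≤ PN ≤ min{1,(1−p₀)/p₁}.
  lower = (p₁ − p₀)/p₁ = 0.299 / 0.72 ≈ 0.4153
  upper = min{1, (1 − p₀)/p₁} = 0.579 / 0.72 ≈ 0.8042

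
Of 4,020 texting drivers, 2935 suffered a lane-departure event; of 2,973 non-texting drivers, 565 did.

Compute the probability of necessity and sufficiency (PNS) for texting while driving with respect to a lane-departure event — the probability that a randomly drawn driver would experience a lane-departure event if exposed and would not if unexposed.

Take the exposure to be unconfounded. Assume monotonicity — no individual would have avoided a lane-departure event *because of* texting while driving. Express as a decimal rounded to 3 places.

p₁ = P(outcome | exposed) = 2935/4020 = 0.7301
p₀ = P(outcome | unexposed) = 565/2973 = 0.19004
Under exogeneity and monotonicity, PNS = p₁ − p₀.
PNS = 0.7301 − 0.19004 = 0.54006

PNS ≈ 0.540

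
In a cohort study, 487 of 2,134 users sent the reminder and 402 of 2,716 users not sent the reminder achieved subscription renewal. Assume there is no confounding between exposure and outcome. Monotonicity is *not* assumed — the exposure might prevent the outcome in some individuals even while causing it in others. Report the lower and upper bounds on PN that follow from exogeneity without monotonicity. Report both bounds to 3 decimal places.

p₁ = P(outcome | exposed) = 487/2134 = 0.22821
p₀ = P(outcome | unexposed) = 402/2716 = 0.14801
Under exogeneity alone the bounds on PN are max{0,(p₁−p₀)/p₁} ≤ PN ≤ min{1,(1−p₀)/p₁}.
  lower = (p₁ − p₀)/p₁ = 0.080198 / 0.22821 ≈ 0.3514
  upper = min{1, (1 − p₀)/p₁} = 0.85199 / 0.22821 ≈ 3.7334 → capped at 1

0.351 ≤ PN ≤ 1.000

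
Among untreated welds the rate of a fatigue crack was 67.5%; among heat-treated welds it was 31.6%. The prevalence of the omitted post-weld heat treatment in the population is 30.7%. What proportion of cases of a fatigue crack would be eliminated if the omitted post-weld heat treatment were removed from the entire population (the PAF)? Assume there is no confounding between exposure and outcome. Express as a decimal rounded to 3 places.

PAF ≈ 0.259

p₁ = 0.675, p₀ = 0.316.
Overall risk P(Y=1) = π·p₁ + (1−π)·p₀ = 0.307×0.675 + 0.693×0.316 = 0.42621.
Under exogeneity, PAF = [P(Y=1) − p₀] / P(Y=1).
PAF = (0.42621 − 0.316) / 0.42621 ≈ 0.2586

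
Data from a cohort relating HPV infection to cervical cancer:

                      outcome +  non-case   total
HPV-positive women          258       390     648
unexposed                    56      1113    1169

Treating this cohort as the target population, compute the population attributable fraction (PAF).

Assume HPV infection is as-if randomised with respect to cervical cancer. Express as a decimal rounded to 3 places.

p₁ = P(outcome | exposed) = 258/648 = 0.39815
p₀ = P(outcome | unexposed) = 56/1169 = 0.047904
Exposure prevalence π = 648/1817 = 0.35663; overall risk P(Y=1) = 0.17281.
Under exogeneity, PAF = [P(Y=1) − p₀]/P(Y=1).
PAF = (0.17281 − 0.047904) / 0.17281 ≈ 0.7228

PAF ≈ 0.723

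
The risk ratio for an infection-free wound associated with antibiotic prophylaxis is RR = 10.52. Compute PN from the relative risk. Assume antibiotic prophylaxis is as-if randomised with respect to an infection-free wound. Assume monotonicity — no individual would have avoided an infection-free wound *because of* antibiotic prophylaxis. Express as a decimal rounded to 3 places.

Under exogeneity and monotonicity, PN = (RR − 1) / RR = 1 − 1/RR.
PN = (10.52 − 1) / 10.52 = 9.52 / 10.52 ≈ 0.9049

PN ≈ 0.905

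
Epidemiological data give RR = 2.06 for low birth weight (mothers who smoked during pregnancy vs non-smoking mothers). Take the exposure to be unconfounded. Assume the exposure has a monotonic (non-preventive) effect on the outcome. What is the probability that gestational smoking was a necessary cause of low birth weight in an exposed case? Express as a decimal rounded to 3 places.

PN ≈ 0.515

Under exogeneity and monotonicity, PN = (RR − 1) / RR = 1 − 1/RR.
PN = (2.06 − 1) / 2.06 = 1.06 / 2.06 ≈ 0.5146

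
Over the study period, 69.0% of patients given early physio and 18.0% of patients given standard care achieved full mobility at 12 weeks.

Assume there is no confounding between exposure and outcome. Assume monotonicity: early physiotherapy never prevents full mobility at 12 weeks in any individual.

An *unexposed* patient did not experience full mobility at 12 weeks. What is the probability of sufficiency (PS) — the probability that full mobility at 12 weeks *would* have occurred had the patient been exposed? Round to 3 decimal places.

PS ≈ 0.622

p₁ = 0.69, p₀ = 0.18.
Under exogeneity and monotonicity, PS = (p₁ − p₀) / (1 − p₀).
PS = (0.69 − 0.18) / (1 − 0.18) = 0.51 / 0.82 ≈ 0.6220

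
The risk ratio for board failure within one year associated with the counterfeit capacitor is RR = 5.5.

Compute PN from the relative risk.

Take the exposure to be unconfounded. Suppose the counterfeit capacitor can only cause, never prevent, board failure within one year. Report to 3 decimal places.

Under exogeneity and monotonicity, PN = (RR − 1) / RR = 1 − 1/RR.
PN = (5.5 − 1) / 5.5 = 4.5 / 5.5 ≈ 0.8182

PN ≈ 0.818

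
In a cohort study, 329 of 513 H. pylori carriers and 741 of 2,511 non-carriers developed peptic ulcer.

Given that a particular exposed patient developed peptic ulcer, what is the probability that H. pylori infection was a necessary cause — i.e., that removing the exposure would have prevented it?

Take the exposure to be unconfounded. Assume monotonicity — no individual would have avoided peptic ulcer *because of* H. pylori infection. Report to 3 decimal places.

p₁ = P(outcome | exposed) = 329/513 = 0.64133
p₀ = P(outcome | unexposed) = 741/2511 = 0.2951
Under exogeneity and monotonicity, PN = (p₁ − p₀) / p₁.
PN = (0.64133 − 0.2951) / 0.64133 = 0.34622 / 0.64133 ≈ 0.5399

PN ≈ 0.540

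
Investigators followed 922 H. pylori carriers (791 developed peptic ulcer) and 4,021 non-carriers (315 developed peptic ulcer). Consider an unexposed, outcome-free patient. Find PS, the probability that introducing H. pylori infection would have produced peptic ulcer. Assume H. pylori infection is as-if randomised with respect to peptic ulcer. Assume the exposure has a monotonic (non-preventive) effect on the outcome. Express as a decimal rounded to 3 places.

p₁ = P(outcome | exposed) = 791/922 = 0.85792
p₀ = P(outcome | unexposed) = 315/4021 = 0.078339
Under exogeneity and monotonicity, PS = (p₁ − p₀) / (1 − p₀).
PS = (0.85792 − 0.078339) / (1 − 0.078339) = 0.77958 / 0.92166 ≈ 0.8458

PS ≈ 0.846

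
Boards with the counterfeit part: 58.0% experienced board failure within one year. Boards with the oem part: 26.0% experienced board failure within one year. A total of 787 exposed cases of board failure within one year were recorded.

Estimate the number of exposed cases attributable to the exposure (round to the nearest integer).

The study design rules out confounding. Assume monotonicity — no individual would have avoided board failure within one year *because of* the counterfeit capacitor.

about 434 cases

p₁ = 0.58, p₀ = 0.26.
PN = (p₁ − p₀)/p₁ = (0.58 − 0.26) / 0.58 ≈ 0.55172.
Attributable cases ≈ PN × (exposed cases) = 0.55172 × 787 ≈ 434.21.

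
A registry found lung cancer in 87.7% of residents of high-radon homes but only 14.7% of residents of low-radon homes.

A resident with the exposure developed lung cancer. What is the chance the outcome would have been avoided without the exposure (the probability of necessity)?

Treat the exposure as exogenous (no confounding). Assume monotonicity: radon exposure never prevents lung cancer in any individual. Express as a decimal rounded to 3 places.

PN ≈ 0.832

p₁ = 0.877, p₀ = 0.147.
Under exogeneity and monotonicity, PN = (p₁ − p₀) / p₁.
PN = (0.877 − 0.147) / 0.877 = 0.73 / 0.877 ≈ 0.8324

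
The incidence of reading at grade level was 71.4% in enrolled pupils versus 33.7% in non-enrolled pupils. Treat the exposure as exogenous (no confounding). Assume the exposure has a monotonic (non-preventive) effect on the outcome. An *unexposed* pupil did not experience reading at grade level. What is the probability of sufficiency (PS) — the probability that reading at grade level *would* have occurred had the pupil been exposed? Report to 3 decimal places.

PS ≈ 0.569

p₁ = 0.714, p₀ = 0.337.
Under exogeneity and monotonicity, PS = (p₁ − p₀) / (1 − p₀).
PS = (0.714 − 0.337) / (1 − 0.337) = 0.377 / 0.663 ≈ 0.5686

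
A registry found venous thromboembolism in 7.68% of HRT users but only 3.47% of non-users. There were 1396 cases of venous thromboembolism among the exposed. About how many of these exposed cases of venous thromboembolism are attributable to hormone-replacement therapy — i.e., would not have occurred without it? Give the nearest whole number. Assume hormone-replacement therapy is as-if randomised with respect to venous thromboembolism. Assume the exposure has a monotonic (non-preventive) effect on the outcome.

about 765 cases

p₁ = 0.0768, p₀ = 0.0347.
PN = (p₁ − p₀)/p₁ = (0.0768 − 0.0347) / 0.0768 ≈ 0.54818.
Attributable cases ≈ PN × (exposed cases) = 0.54818 × 1396 ≈ 765.26.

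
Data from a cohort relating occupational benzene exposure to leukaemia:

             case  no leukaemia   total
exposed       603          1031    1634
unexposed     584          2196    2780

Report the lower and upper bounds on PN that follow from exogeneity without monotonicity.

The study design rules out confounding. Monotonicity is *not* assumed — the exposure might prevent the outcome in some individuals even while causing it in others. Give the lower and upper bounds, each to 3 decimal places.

0.431 ≤ PN ≤ 1.000

p₁ = P(outcome | exposed) = 603/1634 = 0.36903
p₀ = P(outcome | unexposed) = 584/2780 = 0.21007
Under exogeneity alone the bounds on PN are max{0,(p₁−p₀)/p₁} ≤ PN ≤ min{1,(1−p₀)/p₁}.
  lower = (p₁ − p₀)/p₁ = 0.15896 / 0.36903 ≈ 0.4308
  upper = min{1, (1 − p₀)/p₁} = 0.78993 / 0.36903 ≈ 2.1405 → capped at 1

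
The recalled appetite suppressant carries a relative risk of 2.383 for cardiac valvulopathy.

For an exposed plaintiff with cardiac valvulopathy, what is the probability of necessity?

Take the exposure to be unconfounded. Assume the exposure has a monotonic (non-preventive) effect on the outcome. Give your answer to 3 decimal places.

PN ≈ 0.580

Under exogeneity and monotonicity, PN = (RR − 1) / RR = 1 − 1/RR.
PN = (2.383 − 1) / 2.383 = 1.383 / 2.383 ≈ 0.5804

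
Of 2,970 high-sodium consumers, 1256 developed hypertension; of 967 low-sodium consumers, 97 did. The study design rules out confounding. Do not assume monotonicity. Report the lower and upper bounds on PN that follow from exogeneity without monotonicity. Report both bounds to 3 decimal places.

0.763 ≤ PN ≤ 1.000

p₁ = P(outcome | exposed) = 1256/2970 = 0.4229
p₀ = P(outcome | unexposed) = 97/967 = 0.10031
Under exogeneity alone the bounds on PN are max{0,(p₁−p₀)/p₁} ≤ PN ≤ min{1,(1−p₀)/p₁}.
  lower = (p₁ − p₀)/p₁ = 0.32259 / 0.4229 ≈ 0.7628
  upper = min{1, (1 − p₀)/p₁} = 0.89969 / 0.4229 ≈ 2.1275 → capped at 1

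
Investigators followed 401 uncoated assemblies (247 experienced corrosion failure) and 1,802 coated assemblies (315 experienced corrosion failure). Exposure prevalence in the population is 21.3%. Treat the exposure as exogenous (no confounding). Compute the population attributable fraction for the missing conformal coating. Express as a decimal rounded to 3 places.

p₁ = P(outcome | exposed) = 247/401 = 0.61596
p₀ = P(outcome | unexposed) = 315/1802 = 0.17481
Overall risk P(Y=1) = π·p₁ + (1−π)·p₀ = 0.213×0.61596 + 0.787×0.17481 = 0.26877.
Under exogeneity, PAF = [P(Y=1) − p₀] / P(Y=1).
PAF = (0.26877 − 0.17481) / 0.26877 ≈ 0.3496

PAF ≈ 0.350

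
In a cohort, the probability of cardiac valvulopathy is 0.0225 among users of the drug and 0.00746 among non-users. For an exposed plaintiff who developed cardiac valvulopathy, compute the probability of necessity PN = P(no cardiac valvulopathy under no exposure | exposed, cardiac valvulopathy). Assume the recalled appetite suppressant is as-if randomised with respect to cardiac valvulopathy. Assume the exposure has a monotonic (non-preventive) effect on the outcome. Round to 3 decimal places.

PN ≈ 0.668

Let p₁ = 0.0225, p₀ = 0.00746.
Under exogeneity and monotonicity, PN = (p₁ − p₀) / p₁.
PN = (0.0225 − 0.00746) / 0.0225 = 0.01504 / 0.0225 ≈ 0.6684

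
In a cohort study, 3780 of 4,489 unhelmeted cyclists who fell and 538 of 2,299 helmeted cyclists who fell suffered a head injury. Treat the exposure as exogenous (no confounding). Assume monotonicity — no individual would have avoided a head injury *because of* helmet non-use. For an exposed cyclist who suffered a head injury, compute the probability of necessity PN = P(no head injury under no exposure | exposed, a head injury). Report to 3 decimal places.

p₁ = P(outcome | exposed) = 3780/4489 = 0.84206
p₀ = P(outcome | unexposed) = 538/2299 = 0.23401
Under exogeneity and monotonicity, PN = (p₁ − p₀) / p₁.
PN = (0.84206 − 0.23401) / 0.84206 = 0.60804 / 0.84206 ≈ 0.7221

PN ≈ 0.722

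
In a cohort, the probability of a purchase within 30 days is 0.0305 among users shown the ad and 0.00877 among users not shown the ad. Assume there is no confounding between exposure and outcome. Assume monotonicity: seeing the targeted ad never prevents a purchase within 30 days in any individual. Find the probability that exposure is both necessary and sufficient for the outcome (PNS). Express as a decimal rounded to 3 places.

PNS ≈ 0.022

Let p₁ = 0.0305, p₀ = 0.00877.
Under exogeneity and monotonicity, PNS = p₁ − p₀.
PNS = 0.0305 − 0.00877 = 0.02173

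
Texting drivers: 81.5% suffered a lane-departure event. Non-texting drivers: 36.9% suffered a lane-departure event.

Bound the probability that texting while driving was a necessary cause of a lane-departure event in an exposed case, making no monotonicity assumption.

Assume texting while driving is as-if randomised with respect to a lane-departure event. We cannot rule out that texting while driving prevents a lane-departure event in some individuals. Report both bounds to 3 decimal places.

0.547 ≤ PN ≤ 0.774

p₁ = 0.815, p₀ = 0.369.
Under exogeneity alone the bounds on PN are max{0,(p₁−p₀)/p₁} ≤ PN ≤ min{1,(1−p₀)/p₁}.
  lower = (p₁ − p₀)/p₁ = 0.446 / 0.815 ≈ 0.5472
  upper = min{1, (1 − p₀)/p₁} = 0.631 / 0.815 ≈ 0.7742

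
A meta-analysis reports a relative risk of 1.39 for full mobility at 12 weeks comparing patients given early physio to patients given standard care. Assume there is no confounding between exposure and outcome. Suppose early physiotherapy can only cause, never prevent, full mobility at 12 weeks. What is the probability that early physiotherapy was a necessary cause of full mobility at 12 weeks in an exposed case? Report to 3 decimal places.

Under exogeneity and monotonicity, PN = (RR − 1) / RR = 1 − 1/RR.
PN = (1.39 − 1) / 1.39 = 0.39 / 1.39 ≈ 0.2806

PN ≈ 0.281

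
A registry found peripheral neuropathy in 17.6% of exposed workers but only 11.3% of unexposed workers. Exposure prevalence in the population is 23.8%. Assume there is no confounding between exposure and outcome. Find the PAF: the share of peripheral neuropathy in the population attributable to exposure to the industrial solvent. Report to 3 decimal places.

p₁ = 0.176, p₀ = 0.113.
Overall risk P(Y=1) = π·p₁ + (1−π)·p₀ = 0.238×0.176 + 0.762×0.113 = 0.12799.
Under exogeneity, PAF = [P(Y=1) − p₀] / P(Y=1).
PAF = (0.12799 − 0.113) / 0.12799 ≈ 0.1171

PAF ≈ 0.117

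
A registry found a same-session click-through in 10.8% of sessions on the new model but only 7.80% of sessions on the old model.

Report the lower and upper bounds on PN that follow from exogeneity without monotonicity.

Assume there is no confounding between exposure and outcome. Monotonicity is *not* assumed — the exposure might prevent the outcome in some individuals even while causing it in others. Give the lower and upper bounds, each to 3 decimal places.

p₁ = 0.108, p₀ = 0.078.
Under exogeneity alone the bounds on PN are max{0,(p₁−p₀)/p₁} ≤ PN ≤ min{1,(1−p₀)/p₁}.
  lower = (p₁ − p₀)/p₁ = 0.03 / 0.108 ≈ 0.2778
  upper = min{1, (1 − p₀)/p₁} = 0.922 / 0.108 ≈ 8.5370 → capped at 1

0.278 ≤ PN ≤ 1.000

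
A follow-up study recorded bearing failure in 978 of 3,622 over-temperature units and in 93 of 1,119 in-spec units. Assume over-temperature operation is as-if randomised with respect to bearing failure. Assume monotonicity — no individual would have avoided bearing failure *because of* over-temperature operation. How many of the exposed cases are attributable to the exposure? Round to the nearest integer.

about 677 cases

p₁ = P(outcome | exposed) = 978/3622 = 0.27002
p₀ = P(outcome | unexposed) = 93/1119 = 0.08311
PN = (p₁ − p₀)/p₁ = (0.27002 − 0.08311) / 0.27002 ≈ 0.69220.
Attributable cases ≈ PN × (exposed cases) = 0.69220 × 978 ≈ 676.98.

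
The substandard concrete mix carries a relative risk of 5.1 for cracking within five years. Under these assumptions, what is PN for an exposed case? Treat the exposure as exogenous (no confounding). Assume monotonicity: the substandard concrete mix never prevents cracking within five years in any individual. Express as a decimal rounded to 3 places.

Under exogeneity and monotonicity, PN = (RR − 1) / RR = 1 − 1/RR.
PN = (5.1 − 1) / 5.1 = 4.1 / 5.1 ≈ 0.8039

PN ≈ 0.804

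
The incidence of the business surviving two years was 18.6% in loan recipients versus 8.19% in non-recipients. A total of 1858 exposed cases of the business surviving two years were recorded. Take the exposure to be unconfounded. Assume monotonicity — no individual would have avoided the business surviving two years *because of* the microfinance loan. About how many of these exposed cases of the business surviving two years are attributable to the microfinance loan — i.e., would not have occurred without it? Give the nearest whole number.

p₁ = 0.186, p₀ = 0.0819.
PN = (p₁ − p₀)/p₁ = (0.186 − 0.0819) / 0.186 ≈ 0.55968.
Attributable cases ≈ PN × (exposed cases) = 0.55968 × 1858 ≈ 1039.88.

about 1040 cases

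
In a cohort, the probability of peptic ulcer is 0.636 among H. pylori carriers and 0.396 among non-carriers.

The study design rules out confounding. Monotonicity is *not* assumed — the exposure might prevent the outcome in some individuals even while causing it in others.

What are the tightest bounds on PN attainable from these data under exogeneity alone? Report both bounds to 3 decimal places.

0.377 ≤ PN ≤ 0.950

Let p₁ = 0.636, p₀ = 0.396.
Under exogeneity alone the bounds on PN are max{0,(p₁−p₀)/p₁} ≤ PN ≤ min{1,(1−p₀)/p₁}.
  lower = (p₁ − p₀)/p₁ = 0.24 / 0.636 ≈ 0.3774
  upper = min{1, (1 − p₀)/p₁} = 0.604 / 0.636 ≈ 0.9497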